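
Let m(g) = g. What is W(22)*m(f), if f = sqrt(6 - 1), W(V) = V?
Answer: 22*sqrt(5) ≈ 49.193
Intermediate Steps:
f = sqrt(5) ≈ 2.2361
W(22)*m(f) = 22*sqrt(5)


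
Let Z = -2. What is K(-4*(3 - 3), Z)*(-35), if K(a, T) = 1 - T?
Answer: -105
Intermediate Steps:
K(-4*(3 - 3), Z)*(-35) = (1 - 1*(-2))*(-35) = (1 + 2)*(-35) = 3*(-35) = -105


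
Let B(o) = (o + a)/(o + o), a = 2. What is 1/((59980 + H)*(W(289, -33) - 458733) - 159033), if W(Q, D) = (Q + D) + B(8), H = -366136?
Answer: 2/280730268063 ≈ 7.1243e-12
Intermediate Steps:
B(o) = (2 + o)/(2*o) (B(o) = (o + 2)/(o + o) = (2 + o)/((2*o)) = (2 + o)*(1/(2*o)) = (2 + o)/(2*o))
W(Q, D) = 5/8 + D + Q (W(Q, D) = (Q + D) + (½)*(2 + 8)/8 = (D + Q) + (½)*(⅛)*10 = (D + Q) + 5/8 = 5/8 + D + Q)
1/((59980 + H)*(W(289, -33) - 458733) - 159033) = 1/((59980 - 366136)*((5/8 - 33 + 289) - 458733) - 159033) = 1/(-306156*(2053/8 - 458733) - 159033) = 1/(-306156*(-3667811/8) - 159033) = 1/(280730586129/2 - 159033) = 1/(280730268063/2) = 2/280730268063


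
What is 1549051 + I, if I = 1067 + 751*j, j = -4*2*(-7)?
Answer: 1592174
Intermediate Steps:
j = 56 (j = -8*(-7) = 56)
I = 43123 (I = 1067 + 751*56 = 1067 + 42056 = 43123)
1549051 + I = 1549051 + 43123 = 1592174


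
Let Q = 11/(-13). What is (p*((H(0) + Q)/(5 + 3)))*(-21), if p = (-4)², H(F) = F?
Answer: 462/13 ≈ 35.538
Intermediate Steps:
Q = -11/13 (Q = 11*(-1/13) = -11/13 ≈ -0.84615)
p = 16
(p*((H(0) + Q)/(5 + 3)))*(-21) = (16*((0 - 11/13)/(5 + 3)))*(-21) = (16*(-11/13/8))*(-21) = (16*(-11/13*⅛))*(-21) = (16*(-11/104))*(-21) = -22/13*(-21) = 462/13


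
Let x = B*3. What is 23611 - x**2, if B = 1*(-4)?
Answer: 23467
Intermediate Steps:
B = -4
x = -12 (x = -4*3 = -12)
23611 - x**2 = 23611 - 1*(-12)**2 = 23611 - 1*144 = 23611 - 144 = 23467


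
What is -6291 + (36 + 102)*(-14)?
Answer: -8223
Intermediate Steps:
-6291 + (36 + 102)*(-14) = -6291 + 138*(-14) = -6291 - 1932 = -8223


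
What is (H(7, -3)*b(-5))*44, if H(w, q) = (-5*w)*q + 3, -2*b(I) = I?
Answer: 11880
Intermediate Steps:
b(I) = -I/2
H(w, q) = 3 - 5*q*w (H(w, q) = -5*q*w + 3 = 3 - 5*q*w)
(H(7, -3)*b(-5))*44 = ((3 - 5*(-3)*7)*(-½*(-5)))*44 = ((3 + 105)*(5/2))*44 = (108*(5/2))*44 = 270*44 = 11880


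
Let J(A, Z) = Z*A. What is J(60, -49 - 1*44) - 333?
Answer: -5913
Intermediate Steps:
J(A, Z) = A*Z
J(60, -49 - 1*44) - 333 = 60*(-49 - 1*44) - 333 = 60*(-49 - 44) - 333 = 60*(-93) - 333 = -5580 - 333 = -5913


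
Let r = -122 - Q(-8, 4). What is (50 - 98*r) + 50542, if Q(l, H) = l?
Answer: 61764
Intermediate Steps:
r = -114 (r = -122 - 1*(-8) = -122 + 8 = -114)
(50 - 98*r) + 50542 = (50 - 98*(-114)) + 50542 = (50 + 11172) + 50542 = 11222 + 50542 = 61764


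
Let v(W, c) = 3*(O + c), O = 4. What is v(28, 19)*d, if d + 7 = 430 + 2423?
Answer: 196374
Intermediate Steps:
v(W, c) = 12 + 3*c (v(W, c) = 3*(4 + c) = 12 + 3*c)
d = 2846 (d = -7 + (430 + 2423) = -7 + 2853 = 2846)
v(28, 19)*d = (12 + 3*19)*2846 = (12 + 57)*2846 = 69*2846 = 196374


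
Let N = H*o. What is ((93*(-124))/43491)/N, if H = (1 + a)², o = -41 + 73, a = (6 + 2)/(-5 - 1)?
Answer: -8649/115976 ≈ -0.074576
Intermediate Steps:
a = -4/3 (a = 8/(-6) = 8*(-⅙) = -4/3 ≈ -1.3333)
o = 32
H = ⅑ (H = (1 - 4/3)² = (-⅓)² = ⅑ ≈ 0.11111)
N = 32/9 (N = (⅑)*32 = 32/9 ≈ 3.5556)
((93*(-124))/43491)/N = ((93*(-124))/43491)/(32/9) = -11532*1/43491*(9/32) = -3844/14497*9/32 = -8649/115976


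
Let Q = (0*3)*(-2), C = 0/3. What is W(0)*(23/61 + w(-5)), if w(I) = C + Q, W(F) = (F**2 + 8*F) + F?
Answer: 0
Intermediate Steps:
W(F) = F**2 + 9*F
C = 0 (C = 0*(1/3) = 0)
Q = 0 (Q = 0*(-2) = 0)
w(I) = 0 (w(I) = 0 + 0 = 0)
W(0)*(23/61 + w(-5)) = (0*(9 + 0))*(23/61 + 0) = (0*9)*(23*(1/61) + 0) = 0*(23/61 + 0) = 0*(23/61) = 0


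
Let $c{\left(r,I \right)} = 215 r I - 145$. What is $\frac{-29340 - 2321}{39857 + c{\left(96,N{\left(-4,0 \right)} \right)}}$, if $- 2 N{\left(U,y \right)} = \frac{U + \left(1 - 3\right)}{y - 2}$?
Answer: $- \frac{31661}{8752} \approx -3.6176$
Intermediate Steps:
$N{\left(U,y \right)} = - \frac{-2 + U}{2 \left(-2 + y\right)}$ ($N{\left(U,y \right)} = - \frac{\left(U + \left(1 - 3\right)\right) \frac{1}{y - 2}}{2} = - \frac{\left(U - 2\right) \frac{1}{-2 + y}}{2} = - \frac{\left(-2 + U\right) \frac{1}{-2 + y}}{2} = - \frac{\frac{1}{-2 + y} \left(-2 + U\right)}{2} = - \frac{-2 + U}{2 \left(-2 + y\right)}$)
$c{\left(r,I \right)} = -145 + 215 I r$ ($c{\left(r,I \right)} = 215 I r - 145 = -145 + 215 I r$)
$\frac{-29340 - 2321}{39857 + c{\left(96,N{\left(-4,0 \right)} \right)}} = \frac{-29340 - 2321}{39857 + \left(-145 + 215 \frac{2 - -4}{2 \left(-2 + 0\right)} 96\right)} = - \frac{31661}{39857 + \left(-145 + 215 \frac{2 + 4}{2 \left(-2\right)} 96\right)} = - \frac{31661}{39857 + \left(-145 + 215 \cdot \frac{1}{2} \left(- \frac{1}{2}\right) 6 \cdot 96\right)} = - \frac{31661}{39857 + \left(-145 + 215 \left(- \frac{3}{2}\right) 96\right)} = - \frac{31661}{39857 - 31105} = - \frac{31661}{8752}$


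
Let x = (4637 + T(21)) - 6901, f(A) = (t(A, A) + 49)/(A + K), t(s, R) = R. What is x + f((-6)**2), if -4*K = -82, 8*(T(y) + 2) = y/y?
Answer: -2046991/904 ≈ -2264.4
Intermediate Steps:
T(y) = -15/8 (T(y) = -2 + (y/y)/8 = -2 + (1/8)*1 = -2 + 1/8 = -15/8)
K = 41/2 (K = -1/4*(-82) = 41/2 ≈ 20.500)
f(A) = (49 + A)/(41/2 + A) (f(A) = (A + 49)/(A + 41/2) = (49 + A)/(41/2 + A))
x = -18127/8 (x = (4637 - 15/8) - 6901 = 37081/8 - 6901 = -18127/8 ≈ -2265.9)
x + f((-6)**2) = -18127/8 + 2*(49 + (-6)**2)/(41 + 2*(-6)**2) = -18127/8 + 2*(49 + 36)/(41 + 2*36) = -18127/8 + 2*85/(41 + 72) = -18127/8 + 2*85/113 = -18127/8 + 2*(1/113)*85 = -18127/8 + 170/113 = -2046991/904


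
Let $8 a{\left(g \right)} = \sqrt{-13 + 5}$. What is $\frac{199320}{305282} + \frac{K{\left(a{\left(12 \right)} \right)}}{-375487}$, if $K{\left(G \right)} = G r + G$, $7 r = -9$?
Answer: $\frac{99660}{152641} + \frac{i \sqrt{2}}{5256818} \approx 0.6529 + 2.6902 \cdot 10^{-7} i$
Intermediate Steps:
$r = - \frac{9}{7}$ ($r = \frac{1}{7} \left(-9\right) = - \frac{9}{7} \approx -1.2857$)
$a{\left(g \right)} = \frac{i \sqrt{2}}{4}$ ($a{\left(g \right)} = \frac{\sqrt{-13 + 5}}{8} = \frac{\sqrt{-8}}{8} = \frac{2 i \sqrt{2}}{8} = \frac{i \sqrt{2}}{4}$)
$K{\left(G \right)} = - \frac{2 G}{7}$ ($K{\left(G \right)} = G \left(- \frac{9}{7}\right) + G = - \frac{9 G}{7} + G = - \frac{2 G}{7}$)
$\frac{199320}{305282} + \frac{K{\left(a{\left(12 \right)} \right)}}{-375487} = \frac{199320}{305282} + \frac{\left(- \frac{2}{7}\right) \frac{i \sqrt{2}}{4}}{-375487} = 199320 \cdot \frac{1}{305282} + - \frac{i \sqrt{2}}{14} \left(- \frac{1}{375487}\right) = \frac{99660}{152641} + \frac{i \sqrt{2}}{5256818}$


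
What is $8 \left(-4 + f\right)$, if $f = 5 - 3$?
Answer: $-16$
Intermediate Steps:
$f = 2$ ($f = 5 - 3 = 2$)
$8 \left(-4 + f\right) = 8 \left(-4 + 2\right) = 8 \left(-2\right) = -16$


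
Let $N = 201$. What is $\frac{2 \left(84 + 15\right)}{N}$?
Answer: $\frac{66}{67} \approx 0.98507$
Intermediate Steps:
$\frac{2 \left(84 + 15\right)}{N} = \frac{2 \left(84 + 15\right)}{201} = 2 \cdot 99 \cdot \frac{1}{201} = 198 \cdot \frac{1}{201} = \frac{66}{67}$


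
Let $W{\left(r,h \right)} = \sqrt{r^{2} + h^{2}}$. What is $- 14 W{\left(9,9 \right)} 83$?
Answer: $- 10458 \sqrt{2} \approx -14790.0$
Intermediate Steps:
$W{\left(r,h \right)} = \sqrt{h^{2} + r^{2}}$
$- 14 W{\left(9,9 \right)} 83 = - 14 \sqrt{9^{2} + 9^{2}} \cdot 83 = - 14 \sqrt{81 + 81} \cdot 83 = - 14 \sqrt{162} \cdot 83 = - 14 \cdot 9 \sqrt{2} \cdot 83 = - 126 \sqrt{2} \cdot 83 = - 10458 \sqrt{2}$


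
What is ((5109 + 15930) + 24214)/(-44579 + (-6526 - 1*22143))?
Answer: -45253/73248 ≈ -0.61781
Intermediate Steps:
((5109 + 15930) + 24214)/(-44579 + (-6526 - 1*22143)) = (21039 + 24214)/(-44579 + (-6526 - 22143)) = 45253/(-44579 - 28669) = 45253/(-73248) = 45253*(-1/73248) = -45253/73248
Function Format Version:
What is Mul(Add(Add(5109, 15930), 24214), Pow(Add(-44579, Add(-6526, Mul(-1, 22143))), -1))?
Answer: Rational(-45253, 73248) ≈ -0.61781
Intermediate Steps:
Mul(Add(Add(5109, 15930), 24214), Pow(Add(-44579, Add(-6526, Mul(-1, 22143))), -1)) = Mul(Add(21039, 24214), Pow(Add(-44579, Add(-6526, -22143)), -1)) = Mul(45253, Pow(Add(-44579, -28669), -1)) = Mul(45253, Pow(-73248, -1)) = Mul(45253, Rational(-1, 73248)) = Rational(-45253, 73248)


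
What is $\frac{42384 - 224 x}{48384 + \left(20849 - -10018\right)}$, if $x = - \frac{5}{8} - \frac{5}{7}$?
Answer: $\frac{14228}{26417} \approx 0.53859$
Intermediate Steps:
$x = - \frac{75}{56}$ ($x = \left(-5\right) \frac{1}{8} - \frac{5}{7} = - \frac{5}{8} - \frac{5}{7} = - \frac{75}{56} \approx -1.3393$)
$\frac{42384 - 224 x}{48384 + \left(20849 - -10018\right)} = \frac{42384 - -300}{48384 + \left(20849 - -10018\right)} = \frac{42384 + 300}{48384 + \left(20849 + 10018\right)} = \frac{42684}{48384 + 30867} = \frac{42684}{79251} = 42684 \cdot \frac{1}{79251} = \frac{14228}{26417}$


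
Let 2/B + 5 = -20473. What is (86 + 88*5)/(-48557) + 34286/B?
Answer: -17046146267704/48557 ≈ -3.5105e+8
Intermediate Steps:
B = -1/10239 (B = 2/(-5 - 20473) = 2/(-20478) = 2*(-1/20478) = -1/10239 ≈ -9.7666e-5)
(86 + 88*5)/(-48557) + 34286/B = (86 + 88*5)/(-48557) + 34286/(-1/10239) = (86 + 440)*(-1/48557) + 34286*(-10239) = 526*(-1/48557) - 351054354 = -526/48557 - 351054354 = -17046146267704/48557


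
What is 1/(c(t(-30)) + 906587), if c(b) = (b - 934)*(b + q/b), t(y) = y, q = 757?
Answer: 15/14397479 ≈ 1.0418e-6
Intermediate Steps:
c(b) = (-934 + b)*(b + 757/b) (c(b) = (b - 934)*(b + 757/b) = (-934 + b)*(b + 757/b))
1/(c(t(-30)) + 906587) = 1/((757 + (-30)**2 - 707038/(-30) - 934*(-30)) + 906587) = 1/((757 + 900 - 707038*(-1/30) + 28020) + 906587) = 1/((757 + 900 + 353519/15 + 28020) + 906587) = 1/(798674/15 + 906587) = 1/(14397479/15) = 15/14397479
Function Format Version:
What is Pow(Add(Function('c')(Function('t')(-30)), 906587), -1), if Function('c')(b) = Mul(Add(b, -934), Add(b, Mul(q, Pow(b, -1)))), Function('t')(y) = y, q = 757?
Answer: Rational(15, 14397479) ≈ 1.0418e-6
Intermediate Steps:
Function('c')(b) = Mul(Add(-934, b), Add(b, Mul(757, Pow(b, -1)))) (Function('c')(b) = Mul(Add(b, -934), Add(b, Mul(757, Pow(b, -1)))) = Mul(Add(-934, b), Add(b, Mul(757, Pow(b, -1)))))
Pow(Add(Function('c')(Function('t')(-30)), 906587), -1) = Pow(Add(Add(757, Pow(-30, 2), Mul(-707038, Pow(-30, -1)), Mul(-934, -30)), 906587), -1) = Pow(Add(Add(757, 900, Mul(-707038, Rational(-1, 30)), 28020), 906587), -1) = Pow(Add(Add(757, 900, Rational(353519, 15), 28020), 906587), -1) = Pow(Add(Rational(798674, 15), 906587), -1) = Pow(Rational(14397479, 15), -1) = Rational(15, 14397479)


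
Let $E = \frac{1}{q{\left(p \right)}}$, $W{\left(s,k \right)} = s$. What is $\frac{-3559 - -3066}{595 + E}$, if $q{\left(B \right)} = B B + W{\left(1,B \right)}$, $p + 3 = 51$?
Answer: $- \frac{1136365}{1371476} \approx -0.82857$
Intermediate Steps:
$p = 48$ ($p = -3 + 51 = 48$)
$q{\left(B \right)} = 1 + B^{2}$ ($q{\left(B \right)} = B B + 1 = B^{2} + 1 = 1 + B^{2}$)
$E = \frac{1}{2305}$ ($E = \frac{1}{1 + 48^{2}} = \frac{1}{1 + 2304} = \frac{1}{2305} \approx 0.00043384$)
$\frac{-3559 - -3066}{595 + E} = \frac{-3559 - -3066}{595 + \frac{1}{2305}} = \frac{-3559 + 3066}{\frac{1371476}{2305}} = \left(-493\right) \frac{2305}{1371476} = - \frac{1136365}{1371476}$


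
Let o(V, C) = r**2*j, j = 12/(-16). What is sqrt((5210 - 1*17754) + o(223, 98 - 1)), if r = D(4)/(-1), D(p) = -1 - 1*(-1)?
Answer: 112*I ≈ 112.0*I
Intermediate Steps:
D(p) = 0 (D(p) = -1 + 1 = 0)
r = 0 (r = 0/(-1) = 0*(-1) = 0)
j = -3/4 (j = 12*(-1/16) = -3/4 ≈ -0.75000)
o(V, C) = 0 (o(V, C) = 0**2*(-3/4) = 0*(-3/4) = 0)
sqrt((5210 - 1*17754) + o(223, 98 - 1)) = sqrt((5210 - 1*17754) + 0) = sqrt((5210 - 17754) + 0) = sqrt(-12544 + 0) = sqrt(-12544) = 112*I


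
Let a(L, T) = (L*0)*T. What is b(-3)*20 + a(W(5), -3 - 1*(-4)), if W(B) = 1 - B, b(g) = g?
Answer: -60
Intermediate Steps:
a(L, T) = 0 (a(L, T) = 0*T = 0)
b(-3)*20 + a(W(5), -3 - 1*(-4)) = -3*20 + 0 = -60 + 0 = -60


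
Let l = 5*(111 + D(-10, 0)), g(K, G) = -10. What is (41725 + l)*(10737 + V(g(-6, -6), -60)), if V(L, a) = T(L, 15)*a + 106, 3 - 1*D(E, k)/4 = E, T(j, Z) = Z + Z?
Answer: 384689220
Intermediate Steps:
T(j, Z) = 2*Z
D(E, k) = 12 - 4*E
l = 815 (l = 5*(111 + (12 - 4*(-10))) = 5*(111 + (12 + 40)) = 5*(111 + 52) = 5*163 = 815)
V(L, a) = 106 + 30*a (V(L, a) = (2*15)*a + 106 = 30*a + 106 = 106 + 30*a)
(41725 + l)*(10737 + V(g(-6, -6), -60)) = (41725 + 815)*(10737 + (106 + 30*(-60))) = 42540*(10737 + (106 - 1800)) = 42540*(10737 - 1694) = 42540*9043 = 384689220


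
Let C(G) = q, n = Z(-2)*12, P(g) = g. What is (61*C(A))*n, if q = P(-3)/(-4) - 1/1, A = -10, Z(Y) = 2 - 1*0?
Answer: -366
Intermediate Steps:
Z(Y) = 2 (Z(Y) = 2 + 0 = 2)
n = 24 (n = 2*12 = 24)
q = -¼ (q = -3/(-4) - 1/1 = -3*(-¼) - 1*1 = ¾ - 1 = -¼ ≈ -0.25000)
C(G) = -¼
(61*C(A))*n = (61*(-¼))*24 = -61/4*24 = -366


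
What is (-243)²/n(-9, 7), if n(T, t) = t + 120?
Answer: 59049/127 ≈ 464.95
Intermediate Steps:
n(T, t) = 120 + t
(-243)²/n(-9, 7) = (-243)²/(120 + 7) = 59049/127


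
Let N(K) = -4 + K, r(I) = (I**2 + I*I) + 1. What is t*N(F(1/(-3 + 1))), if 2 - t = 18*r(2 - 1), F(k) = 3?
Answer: 52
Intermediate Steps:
r(I) = 1 + 2*I**2 (r(I) = (I**2 + I**2) + 1 = 2*I**2 + 1 = 1 + 2*I**2)
t = -52 (t = 2 - 18*(1 + 2*(2 - 1)**2) = 2 - 18*(1 + 2*1**2) = 2 - 18*(1 + 2*1) = 2 - 18*(1 + 2) = 2 - 18*3 = 2 - 1*54 = 2 - 54 = -52)
t*N(F(1/(-3 + 1))) = -52*(-4 + 3) = -52*(-1) = 52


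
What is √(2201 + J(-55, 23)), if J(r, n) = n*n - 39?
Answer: 3*√299 ≈ 51.875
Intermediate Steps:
J(r, n) = -39 + n² (J(r, n) = n² - 39 = -39 + n²)
√(2201 + J(-55, 23)) = √(2201 + (-39 + 23²)) = √(2201 + (-39 + 529)) = √(2201 + 490) = √2691 = 3*√299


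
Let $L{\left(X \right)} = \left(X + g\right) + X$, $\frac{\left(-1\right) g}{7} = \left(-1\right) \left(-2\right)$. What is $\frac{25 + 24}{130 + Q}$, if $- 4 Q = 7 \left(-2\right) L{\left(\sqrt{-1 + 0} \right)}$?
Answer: $\frac{3969}{6610} - \frac{343 i}{6610} \approx 0.60045 - 0.051891 i$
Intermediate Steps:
$g = -14$ ($g = - 7 \left(\left(-1\right) \left(-2\right)\right) = \left(-7\right) 2 = -14$)
$L{\left(X \right)} = -14 + 2 X$ ($L{\left(X \right)} = \left(X - 14\right) + X = \left(-14 + X\right) + X = -14 + 2 X$)
$Q = -49 + 7 i$ ($Q = - \frac{7 \left(-2\right) \left(-14 + 2 \sqrt{-1 + 0}\right)}{4} = - \frac{\left(-14\right) \left(-14 + 2 \sqrt{-1}\right)}{4} = - \frac{\left(-14\right) \left(-14 + 2 i\right)}{4} = - \frac{196 - 28 i}{4} = -49 + 7 i \approx -49.0 + 7.0 i$)
$\frac{25 + 24}{130 + Q} = \frac{25 + 24}{130 - \left(49 - 7 i\right)} = \frac{49}{81 + 7 i} = 49 \frac{81 - 7 i}{6610} = \frac{49 \left(81 - 7 i\right)}{6610}$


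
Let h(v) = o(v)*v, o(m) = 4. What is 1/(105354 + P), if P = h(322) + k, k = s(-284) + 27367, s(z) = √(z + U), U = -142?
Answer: 134009/17958412507 - I*√426/17958412507 ≈ 7.4622e-6 - 1.1493e-9*I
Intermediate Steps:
s(z) = √(-142 + z) (s(z) = √(z - 142) = √(-142 + z))
h(v) = 4*v
k = 27367 + I*√426 (k = √(-142 - 284) + 27367 = √(-426) + 27367 = I*√426 + 27367 = 27367 + I*√426 ≈ 27367.0 + 20.64*I)
P = 28655 + I*√426 (P = 4*322 + (27367 + I*√426) = 1288 + (27367 + I*√426) = 28655 + I*√426 ≈ 28655.0 + 20.64*I)
1/(105354 + P) = 1/(105354 + (28655 + I*√426)) = 1/(134009 + I*√426)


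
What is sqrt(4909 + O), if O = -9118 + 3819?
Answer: I*sqrt(390) ≈ 19.748*I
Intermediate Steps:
O = -5299
sqrt(4909 + O) = sqrt(4909 - 5299) = sqrt(-390) = I*sqrt(390)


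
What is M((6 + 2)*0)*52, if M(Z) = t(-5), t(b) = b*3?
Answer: -780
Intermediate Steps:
t(b) = 3*b
M(Z) = -15 (M(Z) = 3*(-5) = -15)
M((6 + 2)*0)*52 = -15*52 = -780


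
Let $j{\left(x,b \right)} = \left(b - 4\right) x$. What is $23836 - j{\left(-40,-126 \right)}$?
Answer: $18636$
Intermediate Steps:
$j{\left(x,b \right)} = x \left(-4 + b\right)$ ($j{\left(x,b \right)} = \left(-4 + b\right) x = x \left(-4 + b\right)$)
$23836 - j{\left(-40,-126 \right)} = 23836 - - 40 \left(-4 - 126\right) = 23836 - \left(-40\right) \left(-130\right) = 23836 - 5200 = 18636$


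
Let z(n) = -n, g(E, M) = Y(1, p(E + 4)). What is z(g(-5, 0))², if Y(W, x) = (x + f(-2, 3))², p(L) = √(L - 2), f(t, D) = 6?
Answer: (6 + I*√3)⁴ ≈ 657.0 + 1371.8*I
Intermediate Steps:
p(L) = √(-2 + L)
Y(W, x) = (6 + x)² (Y(W, x) = (x + 6)² = (6 + x)²)
g(E, M) = (6 + √(2 + E))² (g(E, M) = (6 + √(-2 + (E + 4)))² = (6 + √(-2 + (4 + E)))² = (6 + √(2 + E))²)
z(g(-5, 0))² = (-(6 + √(2 - 5))²)² = (-(6 + √(-3))²)² = (-(6 + I*√3)²)² = (6 + I*√3)⁴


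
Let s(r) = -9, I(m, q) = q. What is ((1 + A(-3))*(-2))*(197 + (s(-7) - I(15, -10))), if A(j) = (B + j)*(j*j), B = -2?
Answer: 17424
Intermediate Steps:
A(j) = j**2*(-2 + j) (A(j) = (-2 + j)*(j*j) = (-2 + j)*j**2 = j**2*(-2 + j))
((1 + A(-3))*(-2))*(197 + (s(-7) - I(15, -10))) = ((1 + (-3)**2*(-2 - 3))*(-2))*(197 + (-9 - 1*(-10))) = ((1 + 9*(-5))*(-2))*(197 + (-9 + 10)) = ((1 - 45)*(-2))*(197 + 1) = -44*(-2)*198 = 88*198 = 17424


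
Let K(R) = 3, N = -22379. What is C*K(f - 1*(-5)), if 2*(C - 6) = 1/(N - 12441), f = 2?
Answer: 1253517/69640 ≈ 18.000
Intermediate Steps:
C = 417839/69640 (C = 6 + 1/(2*(-22379 - 12441)) = 6 + (½)/(-34820) = 6 + (½)*(-1/34820) = 6 - 1/69640 = 417839/69640 ≈ 6.0000)
C*K(f - 1*(-5)) = (417839/69640)*3 = 1253517/69640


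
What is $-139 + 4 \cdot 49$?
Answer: $57$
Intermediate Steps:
$-139 + 4 \cdot 49 = -139 + 196 = 57$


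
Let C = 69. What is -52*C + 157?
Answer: -3431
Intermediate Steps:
-52*C + 157 = -52*69 + 157 = -3588 + 157 = -3431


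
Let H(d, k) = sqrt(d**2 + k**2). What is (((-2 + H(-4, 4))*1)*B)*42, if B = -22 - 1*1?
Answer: 1932 - 3864*sqrt(2) ≈ -3532.5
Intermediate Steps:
B = -23 (B = -22 - 1 = -23)
(((-2 + H(-4, 4))*1)*B)*42 = (((-2 + sqrt((-4)**2 + 4**2))*1)*(-23))*42 = (((-2 + sqrt(16 + 16))*1)*(-23))*42 = (((-2 + sqrt(32))*1)*(-23))*42 = (((-2 + 4*sqrt(2))*1)*(-23))*42 = ((-2 + 4*sqrt(2))*(-23))*42 = (46 - 92*sqrt(2))*42 = 1932 - 3864*sqrt(2)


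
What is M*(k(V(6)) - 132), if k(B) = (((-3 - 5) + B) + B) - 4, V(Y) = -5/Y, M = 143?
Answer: -62491/3 ≈ -20830.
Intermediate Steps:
k(B) = -12 + 2*B (k(B) = ((-8 + B) + B) - 4 = (-8 + 2*B) - 4 = -12 + 2*B)
M*(k(V(6)) - 132) = 143*((-12 + 2*(-5/6)) - 132) = 143*((-12 + 2*(-5*⅙)) - 132) = 143*((-12 + 2*(-⅚)) - 132) = 143*((-12 - 5/3) - 132) = 143*(-41/3 - 132) = 143*(-437/3) = -62491/3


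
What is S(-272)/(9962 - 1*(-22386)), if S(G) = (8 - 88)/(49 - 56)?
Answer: 20/56609 ≈ 0.00035330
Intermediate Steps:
S(G) = 80/7 (S(G) = -80/(-7) = -80*(-⅐) = 80/7)
S(-272)/(9962 - 1*(-22386)) = 80/(7*(9962 - 1*(-22386))) = 80/(7*(9962 + 22386)) = (80/7)/32348 = (80/7)*(1/32348) = 20/56609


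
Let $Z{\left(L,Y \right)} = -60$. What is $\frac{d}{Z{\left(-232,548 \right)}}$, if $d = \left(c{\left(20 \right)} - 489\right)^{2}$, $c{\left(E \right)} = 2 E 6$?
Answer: $- \frac{20667}{20} \approx -1033.3$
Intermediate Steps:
$c{\left(E \right)} = 12 E$
$d = 62001$ ($d = \left(12 \cdot 20 - 489\right)^{2} = \left(240 - 489\right)^{2} = \left(-249\right)^{2} = 62001$)
$\frac{d}{Z{\left(-232,548 \right)}} = \frac{62001}{-60} = 62001 \left(- \frac{1}{60}\right) = - \frac{20667}{20}$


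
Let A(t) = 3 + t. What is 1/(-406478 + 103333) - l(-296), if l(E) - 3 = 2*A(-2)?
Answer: -1515726/303145 ≈ -5.0000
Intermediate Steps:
l(E) = 5 (l(E) = 3 + 2*(3 - 2) = 3 + 2*1 = 3 + 2 = 5)
1/(-406478 + 103333) - l(-296) = 1/(-406478 + 103333) - 1*5 = 1/(-303145) - 5 = -1/303145 - 5 = -1515726/303145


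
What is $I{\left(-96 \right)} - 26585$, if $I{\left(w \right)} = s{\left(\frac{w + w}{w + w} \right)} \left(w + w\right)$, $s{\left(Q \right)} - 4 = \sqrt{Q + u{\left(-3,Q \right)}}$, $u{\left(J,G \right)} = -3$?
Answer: $-27353 - 192 i \sqrt{2} \approx -27353.0 - 271.53 i$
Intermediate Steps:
$s{\left(Q \right)} = 4 + \sqrt{-3 + Q}$ ($s{\left(Q \right)} = 4 + \sqrt{Q - 3} = 4 + \sqrt{-3 + Q}$)
$I{\left(w \right)} = 2 w \left(4 + i \sqrt{2}\right)$ ($I{\left(w \right)} = \left(4 + \sqrt{-3 + \frac{w + w}{w + w}}\right) \left(w + w\right) = \left(4 + \sqrt{-3 + \frac{2 w}{2 w}}\right) 2 w = \left(4 + \sqrt{-3 + 2 w \frac{1}{2 w}}\right) 2 w = \left(4 + \sqrt{-3 + 1}\right) 2 w = \left(4 + \sqrt{-2}\right) 2 w = \left(4 + i \sqrt{2}\right) 2 w = 2 w \left(4 + i \sqrt{2}\right)$)
$I{\left(-96 \right)} - 26585 = 2 \left(-96\right) \left(4 + i \sqrt{2}\right) - 26585 = \left(-768 - 192 i \sqrt{2}\right) - 26585 = -27353 - 192 i \sqrt{2}$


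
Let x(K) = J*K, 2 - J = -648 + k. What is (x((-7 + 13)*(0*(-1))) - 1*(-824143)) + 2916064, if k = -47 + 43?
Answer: 3740207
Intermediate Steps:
k = -4
J = 654 (J = 2 - (-648 - 4) = 2 - 1*(-652) = 2 + 652 = 654)
x(K) = 654*K
(x((-7 + 13)*(0*(-1))) - 1*(-824143)) + 2916064 = (654*((-7 + 13)*(0*(-1))) - 1*(-824143)) + 2916064 = (654*(6*0) + 824143) + 2916064 = (654*0 + 824143) + 2916064 = (0 + 824143) + 2916064 = 824143 + 2916064 = 3740207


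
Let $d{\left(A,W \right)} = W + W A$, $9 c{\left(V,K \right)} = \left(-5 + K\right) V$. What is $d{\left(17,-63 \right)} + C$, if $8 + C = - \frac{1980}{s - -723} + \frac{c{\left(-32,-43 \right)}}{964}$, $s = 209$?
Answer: $- \frac{192708239}{168459} \approx -1143.9$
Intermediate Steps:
$c{\left(V,K \right)} = \frac{V \left(-5 + K\right)}{9}$ ($c{\left(V,K \right)} = \frac{\left(-5 + K\right) V}{9} = \frac{V \left(-5 + K\right)}{9}$)
$C = - \frac{1675733}{168459}$ ($C = -8 + \left(- \frac{1980}{209 - -723} + \frac{\frac{1}{9} \left(-32\right) \left(-5 - 43\right)}{964}\right) = -8 + \left(- \frac{1980}{209 + 723} + \frac{1}{9} \left(-32\right) \left(-48\right) \frac{1}{964}\right) = -8 + \left(- \frac{1980}{932} + \frac{512}{3} \cdot \frac{1}{964}\right) = -8 + \left(\left(-1980\right) \frac{1}{932} + \frac{128}{723}\right) = -8 + \left(- \frac{495}{233} + \frac{128}{723}\right) = -8 - \frac{328061}{168459} = - \frac{1675733}{168459} \approx -9.9474$)
$d{\left(A,W \right)} = W + A W$
$d{\left(17,-63 \right)} + C = - 63 \left(1 + 17\right) - \frac{1675733}{168459} = \left(-63\right) 18 - \frac{1675733}{168459} = -1134 - \frac{1675733}{168459} = - \frac{192708239}{168459}$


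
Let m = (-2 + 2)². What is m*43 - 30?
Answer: -30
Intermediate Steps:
m = 0 (m = 0² = 0)
m*43 - 30 = 0*43 - 30 = 0 - 30 = -30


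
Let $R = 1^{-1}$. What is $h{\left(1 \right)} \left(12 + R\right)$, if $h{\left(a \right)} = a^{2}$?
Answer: $13$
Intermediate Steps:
$R = 1$
$h{\left(1 \right)} \left(12 + R\right) = 1^{2} \left(12 + 1\right) = 1 \cdot 13 = 13$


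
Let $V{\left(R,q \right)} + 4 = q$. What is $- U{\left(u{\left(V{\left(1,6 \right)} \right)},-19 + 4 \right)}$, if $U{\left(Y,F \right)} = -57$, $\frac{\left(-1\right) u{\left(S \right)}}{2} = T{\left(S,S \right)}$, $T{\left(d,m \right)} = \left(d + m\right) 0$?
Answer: $57$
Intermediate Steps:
$T{\left(d,m \right)} = 0$
$V{\left(R,q \right)} = -4 + q$
$u{\left(S \right)} = 0$ ($u{\left(S \right)} = \left(-2\right) 0 = 0$)
$- U{\left(u{\left(V{\left(1,6 \right)} \right)},-19 + 4 \right)} = \left(-1\right) \left(-57\right) = 57$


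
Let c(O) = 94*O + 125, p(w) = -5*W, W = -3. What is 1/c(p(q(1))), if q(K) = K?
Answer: 1/1535 ≈ 0.00065147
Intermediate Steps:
p(w) = 15 (p(w) = -5*(-3) = 15)
c(O) = 125 + 94*O
1/c(p(q(1))) = 1/(125 + 94*15) = 1/(125 + 1410) = 1/1535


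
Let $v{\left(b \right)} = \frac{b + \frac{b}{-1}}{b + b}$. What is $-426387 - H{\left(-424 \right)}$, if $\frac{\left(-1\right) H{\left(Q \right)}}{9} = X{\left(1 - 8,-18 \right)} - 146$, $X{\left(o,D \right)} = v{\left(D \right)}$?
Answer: $-427701$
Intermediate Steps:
$v{\left(b \right)} = 0$ ($v{\left(b \right)} = \frac{b + b \left(-1\right)}{2 b} = \left(b - b\right) \frac{1}{2 b} = 0 \frac{1}{2 b} = 0$)
$X{\left(o,D \right)} = 0$
$H{\left(Q \right)} = 1314$ ($H{\left(Q \right)} = - 9 \left(0 - 146\right) = \left(-9\right) \left(-146\right) = 1314$)
$-426387 - H{\left(-424 \right)} = -426387 - 1314 = -427701$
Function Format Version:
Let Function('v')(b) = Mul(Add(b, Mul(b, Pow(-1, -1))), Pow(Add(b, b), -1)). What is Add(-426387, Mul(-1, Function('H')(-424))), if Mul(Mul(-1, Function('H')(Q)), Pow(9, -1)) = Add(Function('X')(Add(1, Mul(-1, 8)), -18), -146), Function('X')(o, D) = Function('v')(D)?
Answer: -427701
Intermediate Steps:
Function('v')(b) = 0 (Function('v')(b) = Mul(Add(b, Mul(b, -1)), Pow(Mul(2, b), -1)) = Mul(Add(b, Mul(-1, b)), Mul(Rational(1, 2), Pow(b, -1))) = Mul(0, Mul(Rational(1, 2), Pow(b, -1))) = 0)
Function('X')(o, D) = 0
Function('H')(Q) = 1314 (Function('H')(Q) = Mul(-9, Add(0, -146)) = Mul(-9, -146) = 1314)
Add(-426387, Mul(-1, Function('H')(-424))) = Add(-426387, Mul(-1, 1314)) = Add(-426387, -1314) = -427701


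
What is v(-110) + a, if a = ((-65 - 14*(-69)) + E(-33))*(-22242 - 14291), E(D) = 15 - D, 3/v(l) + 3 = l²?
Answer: -419400776246/12097 ≈ -3.4670e+7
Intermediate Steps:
v(l) = 3/(-3 + l²)
a = -34669817 (a = ((-65 - 14*(-69)) + (15 - 1*(-33)))*(-22242 - 14291) = ((-65 + 966) + (15 + 33))*(-36533) = (901 + 48)*(-36533) = 949*(-36533) = -34669817)
v(-110) + a = 3/(-3 + (-110)²) - 34669817 = 3/(-3 + 12100) - 34669817 = 3/12097 - 34669817 = -419400776246/12097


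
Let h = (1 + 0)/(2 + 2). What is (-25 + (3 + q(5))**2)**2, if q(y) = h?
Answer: 53361/256 ≈ 208.44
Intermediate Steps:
h = 1/4 ≈ 0.25000
q(y) = 1/4
(-25 + (3 + q(5))**2)**2 = (-25 + (3 + 1/4)**2)**2 = (-25 + (13/4)**2)**2 = (-25 + 169/16)**2 = (-231/16)**2 = 53361/256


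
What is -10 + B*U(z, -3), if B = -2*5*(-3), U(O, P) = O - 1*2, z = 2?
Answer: -10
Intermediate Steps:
U(O, P) = -2 + O (U(O, P) = O - 2 = -2 + O)
B = 30 (B = -10*(-3) = 30)
-10 + B*U(z, -3) = -10 + 30*(-2 + 2) = -10 + 30*0 = -10 + 0 = -10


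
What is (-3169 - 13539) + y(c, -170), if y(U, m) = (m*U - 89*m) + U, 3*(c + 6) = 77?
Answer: -14705/3 ≈ -4901.7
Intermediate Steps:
c = 59/3 (c = -6 + (⅓)*77 = -6 + 77/3 = 59/3 ≈ 19.667)
y(U, m) = U - 89*m + U*m (y(U, m) = (U*m - 89*m) + U = (-89*m + U*m) + U = U - 89*m + U*m)
(-3169 - 13539) + y(c, -170) = (-3169 - 13539) + (59/3 - 89*(-170) + (59/3)*(-170)) = -16708 + (59/3 + 15130 - 10030/3) = -16708 + 35419/3 = -14705/3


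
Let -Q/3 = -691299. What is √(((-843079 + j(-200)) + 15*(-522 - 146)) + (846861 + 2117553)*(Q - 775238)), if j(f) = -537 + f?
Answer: √3849762066990 ≈ 1.9621e+6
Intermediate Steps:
Q = 2073897 (Q = -3*(-691299) = 2073897)
√(((-843079 + j(-200)) + 15*(-522 - 146)) + (846861 + 2117553)*(Q - 775238)) = √(((-843079 + (-537 - 200)) + 15*(-522 - 146)) + (846861 + 2117553)*(2073897 - 775238)) = √(((-843079 - 737) + 15*(-668)) + 2964414*1298659) = √((-843816 - 10020) + 3849762920826) = √(-853836 + 3849762920826) = √3849762066990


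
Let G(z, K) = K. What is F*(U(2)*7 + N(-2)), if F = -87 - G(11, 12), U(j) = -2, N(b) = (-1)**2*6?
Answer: 792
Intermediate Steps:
N(b) = 6 (N(b) = 1*6 = 6)
F = -99 (F = -87 - 1*12 = -87 - 12 = -99)
F*(U(2)*7 + N(-2)) = -99*(-2*7 + 6) = -99*(-14 + 6) = -99*(-8) = 792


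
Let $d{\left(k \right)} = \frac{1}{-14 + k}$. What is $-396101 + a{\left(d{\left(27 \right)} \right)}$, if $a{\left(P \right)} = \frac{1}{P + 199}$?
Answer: $- \frac{1025109375}{2588} \approx -3.961 \cdot 10^{5}$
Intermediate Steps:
$a{\left(P \right)} = \frac{1}{199 + P}$
$-396101 + a{\left(d{\left(27 \right)} \right)} = -396101 + \frac{1}{199 + \frac{1}{-14 + 27}} = -396101 + \frac{1}{199 + \frac{1}{13}} = -396101 + \frac{1}{\frac{2588}{13}} = -396101 + \frac{13}{2588} = - \frac{1025109375}{2588}$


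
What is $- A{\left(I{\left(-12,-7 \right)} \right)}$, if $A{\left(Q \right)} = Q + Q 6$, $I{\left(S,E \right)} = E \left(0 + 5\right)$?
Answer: $245$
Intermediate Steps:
$I{\left(S,E \right)} = 5 E$ ($I{\left(S,E \right)} = E 5 = 5 E$)
$A{\left(Q \right)} = 7 Q$ ($A{\left(Q \right)} = Q + 6 Q = 7 Q$)
$- A{\left(I{\left(-12,-7 \right)} \right)} = - 7 \cdot 5 \left(-7\right) = - 7 \left(-35\right) = \left(-1\right) \left(-245\right) = 245$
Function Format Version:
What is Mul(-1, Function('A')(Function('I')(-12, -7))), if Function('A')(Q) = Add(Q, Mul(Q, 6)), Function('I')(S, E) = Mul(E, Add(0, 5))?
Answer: 245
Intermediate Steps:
Function('I')(S, E) = Mul(5, E) (Function('I')(S, E) = Mul(E, 5) = Mul(5, E))
Function('A')(Q) = Mul(7, Q) (Function('A')(Q) = Add(Q, Mul(6, Q)) = Mul(7, Q))
Mul(-1, Function('A')(Function('I')(-12, -7))) = Mul(-1, Mul(7, Mul(5, -7))) = Mul(-1, Mul(7, -35)) = Mul(-1, -245) = 245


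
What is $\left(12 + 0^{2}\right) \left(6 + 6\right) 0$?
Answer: $0$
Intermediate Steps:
$\left(12 + 0^{2}\right) \left(6 + 6\right) 0 = \left(12 + 0\right) 12 \cdot 0 = 12 \cdot 0 = 0$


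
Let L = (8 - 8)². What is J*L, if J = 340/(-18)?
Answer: 0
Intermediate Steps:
J = -170/9 (J = -1/18*340 = -170/9 ≈ -18.889)
L = 0 (L = 0² = 0)
J*L = -170/9*0 = 0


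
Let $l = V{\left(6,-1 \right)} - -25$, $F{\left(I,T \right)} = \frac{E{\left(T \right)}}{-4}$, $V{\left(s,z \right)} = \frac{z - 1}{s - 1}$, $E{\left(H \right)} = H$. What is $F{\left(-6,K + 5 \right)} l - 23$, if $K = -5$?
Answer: $-23$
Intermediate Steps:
$V{\left(s,z \right)} = \frac{-1 + z}{-1 + s}$
$F{\left(I,T \right)} = - \frac{T}{4}$ ($F{\left(I,T \right)} = \frac{T}{-4} = T \left(- \frac{1}{4}\right) = - \frac{T}{4}$)
$l = \frac{123}{5}$ ($l = \frac{-1 - 1}{-1 + 6} - -25 = \frac{1}{5} \left(-2\right) + 25 = - \frac{2}{5} + 25 = \frac{123}{5} \approx 24.6$)
$F{\left(-6,K + 5 \right)} l - 23 = - \frac{-5 + 5}{4} \cdot \frac{123}{5} - 23 = \left(- \frac{1}{4}\right) 0 \cdot \frac{123}{5} - 23 = 0 \cdot \frac{123}{5} - 23 = 0 - 23 = -23$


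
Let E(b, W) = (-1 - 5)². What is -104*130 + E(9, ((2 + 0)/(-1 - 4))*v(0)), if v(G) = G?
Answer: -13484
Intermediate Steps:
E(b, W) = 36 (E(b, W) = (-6)² = 36)
-104*130 + E(9, ((2 + 0)/(-1 - 4))*v(0)) = -104*130 + 36 = -13520 + 36 = -13484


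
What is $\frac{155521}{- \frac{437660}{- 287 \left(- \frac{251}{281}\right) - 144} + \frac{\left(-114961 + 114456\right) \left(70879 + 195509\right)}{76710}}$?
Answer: $- \frac{12555546410881}{456045733674} \approx -27.531$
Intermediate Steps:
$\frac{155521}{- \frac{437660}{- 287 \left(- \frac{251}{281}\right) - 144} + \frac{\left(-114961 + 114456\right) \left(70879 + 195509\right)}{76710}} = \frac{155521}{- \frac{437660}{- 287 \left(\left(-251\right) \frac{1}{281}\right) - 144} + \left(-505\right) 266388 \cdot \frac{1}{76710}} = \frac{155521}{- \frac{437660}{\left(-287\right) \left(- \frac{251}{281}\right) - 144} - \frac{4484198}{2557}} = \frac{155521}{- \frac{437660}{\frac{72037}{281} - 144} - \frac{4484198}{2557}} = \frac{155521}{- \frac{437660}{\frac{31573}{281}} - \frac{4484198}{2557}} = \frac{155521}{\left(-437660\right) \frac{281}{31573} - \frac{4484198}{2557}} = \frac{155521}{- \frac{122982460}{31573} - \frac{4484198}{2557}} = \frac{155521}{- \frac{456045733674}{80732161}} = 155521 \left(- \frac{80732161}{456045733674}\right) = - \frac{12555546410881}{456045733674}$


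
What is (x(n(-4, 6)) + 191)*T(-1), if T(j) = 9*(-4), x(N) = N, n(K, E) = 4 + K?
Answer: -6876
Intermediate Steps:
T(j) = -36
(x(n(-4, 6)) + 191)*T(-1) = ((4 - 4) + 191)*(-36) = (0 + 191)*(-36) = 191*(-36) = -6876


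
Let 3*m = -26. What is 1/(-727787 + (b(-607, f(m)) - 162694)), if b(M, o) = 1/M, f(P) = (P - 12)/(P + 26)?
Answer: -607/540521968 ≈ -1.1230e-6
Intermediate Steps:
m = -26/3 (m = (⅓)*(-26) = -26/3 ≈ -8.6667)
f(P) = (-12 + P)/(26 + P)
1/(-727787 + (b(-607, f(m)) - 162694)) = 1/(-727787 + (1/(-607) - 162694)) = 1/(-727787 + (-1/607 - 162694)) = 1/(-727787 - 98755259/607) = 1/(-540521968/607) = -607/540521968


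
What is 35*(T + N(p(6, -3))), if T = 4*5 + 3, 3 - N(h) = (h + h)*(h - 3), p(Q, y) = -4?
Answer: -1050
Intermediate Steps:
N(h) = 3 - 2*h*(-3 + h) (N(h) = 3 - (h + h)*(h - 3) = 3 - 2*h*(-3 + h))
T = 23 (T = 20 + 3 = 23)
35*(T + N(p(6, -3))) = 35*(23 + (3 - 2*(-4)² + 6*(-4))) = 35*(23 + (3 - 2*16 - 24)) = 35*(23 + (3 - 32 - 24)) = 35*(23 - 53) = 35*(-30) = -1050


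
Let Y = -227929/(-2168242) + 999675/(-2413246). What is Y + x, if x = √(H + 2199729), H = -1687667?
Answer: -404372143454/1308125333383 + √512062 ≈ 715.28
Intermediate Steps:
Y = -404372143454/1308125333383 (Y = -227929*(-1/2168242) + 999675*(-1/2413246) = 227929/2168242 - 999675/2413246 = -404372143454/1308125333383 ≈ -0.30912)
x = √512062 (x = √(-1687667 + 2199729) = √512062 ≈ 715.58)
Y + x = -404372143454/1308125333383 + √512062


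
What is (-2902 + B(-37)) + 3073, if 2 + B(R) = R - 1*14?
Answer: 118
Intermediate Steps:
B(R) = -16 + R (B(R) = -2 + (R - 1*14) = -2 + (R - 14) = -2 + (-14 + R) = -16 + R)
(-2902 + B(-37)) + 3073 = (-2902 + (-16 - 37)) + 3073 = (-2902 - 53) + 3073 = -2955 + 3073 = 118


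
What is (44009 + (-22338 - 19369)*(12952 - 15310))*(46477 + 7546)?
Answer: 5315275159645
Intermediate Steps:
(44009 + (-22338 - 19369)*(12952 - 15310))*(46477 + 7546) = (44009 - 41707*(-2358))*54023 = (44009 + 98345106)*54023 = 98389115*54023 = 5315275159645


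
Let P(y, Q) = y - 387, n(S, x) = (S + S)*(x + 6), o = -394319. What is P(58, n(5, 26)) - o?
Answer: 393990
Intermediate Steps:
n(S, x) = 2*S*(6 + x) (n(S, x) = (2*S)*(6 + x) = 2*S*(6 + x))
P(y, Q) = -387 + y
P(58, n(5, 26)) - o = (-387 + 58) - 1*(-394319) = -329 + 394319 = 393990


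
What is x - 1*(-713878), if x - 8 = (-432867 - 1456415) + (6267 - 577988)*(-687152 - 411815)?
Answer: 628301336811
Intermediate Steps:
x = 628300622933 (x = 8 + ((-432867 - 1456415) + (6267 - 577988)*(-687152 - 411815)) = 8 + (-1889282 - 571721*(-1098967)) = 8 + (-1889282 + 628302512207) = 8 + 628300622925 = 628300622933)
x - 1*(-713878) = 628300622933 - 1*(-713878) = 628300622933 + 713878 = 628301336811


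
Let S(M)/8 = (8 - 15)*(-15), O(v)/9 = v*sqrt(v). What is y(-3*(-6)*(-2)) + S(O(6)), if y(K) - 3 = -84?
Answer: 759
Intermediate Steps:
O(v) = 9*v**(3/2) (O(v) = 9*(v*sqrt(v)) = 9*v**(3/2))
y(K) = -81 (y(K) = 3 - 84 = -81)
S(M) = 840 (S(M) = 8*((8 - 15)*(-15)) = 8*(-7*(-15)) = 8*105 = 840)
y(-3*(-6)*(-2)) + S(O(6)) = -81 + 840 = 759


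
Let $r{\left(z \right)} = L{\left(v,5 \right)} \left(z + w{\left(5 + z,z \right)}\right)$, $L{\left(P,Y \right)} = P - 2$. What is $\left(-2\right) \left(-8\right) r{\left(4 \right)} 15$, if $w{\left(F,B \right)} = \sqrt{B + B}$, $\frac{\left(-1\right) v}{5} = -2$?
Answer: $7680 + 3840 \sqrt{2} \approx 13111.0$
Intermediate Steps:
$v = 10$ ($v = \left(-5\right) \left(-2\right) = 10$)
$w{\left(F,B \right)} = \sqrt{2} \sqrt{B}$ ($w{\left(F,B \right)} = \sqrt{2 B} = \sqrt{2} \sqrt{B}$)
$L{\left(P,Y \right)} = -2 + P$
$r{\left(z \right)} = 8 z + 8 \sqrt{2} \sqrt{z}$ ($r{\left(z \right)} = \left(-2 + 10\right) \left(z + \sqrt{2} \sqrt{z}\right) = 8 \left(z + \sqrt{2} \sqrt{z}\right) = 8 z + 8 \sqrt{2} \sqrt{z}$)
$\left(-2\right) \left(-8\right) r{\left(4 \right)} 15 = \left(-2\right) \left(-8\right) \left(8 \cdot 4 + 8 \sqrt{2} \sqrt{4}\right) 15 = 16 \left(32 + 8 \sqrt{2} \cdot 2\right) 15 = 16 \left(32 + 16 \sqrt{2}\right) 15 = \left(512 + 256 \sqrt{2}\right) 15 = 7680 + 3840 \sqrt{2}$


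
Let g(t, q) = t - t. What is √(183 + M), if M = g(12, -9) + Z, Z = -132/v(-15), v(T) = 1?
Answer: √51 ≈ 7.1414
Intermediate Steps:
g(t, q) = 0
Z = -132 (Z = -132/1 = -132*1 = -132)
M = -132 (M = 0 - 132 = -132)
√(183 + M) = √(183 - 132) = √51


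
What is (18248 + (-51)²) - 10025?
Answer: 10824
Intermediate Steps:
(18248 + (-51)²) - 10025 = (18248 + 2601) - 10025 = 20849 - 10025 = 10824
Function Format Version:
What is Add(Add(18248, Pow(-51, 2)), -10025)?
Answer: 10824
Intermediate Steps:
Add(Add(18248, Pow(-51, 2)), -10025) = Add(Add(18248, 2601), -10025) = Add(20849, -10025) = 10824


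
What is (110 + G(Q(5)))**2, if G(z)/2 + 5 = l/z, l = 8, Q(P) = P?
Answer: 266256/25 ≈ 10650.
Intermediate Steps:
G(z) = -10 + 16/z (G(z) = -10 + 2*(8/z) = -10 + 16/z)
(110 + G(Q(5)))**2 = (110 + (-10 + 16/5))**2 = (110 - 34/5)**2 = (516/5)**2 = 266256/25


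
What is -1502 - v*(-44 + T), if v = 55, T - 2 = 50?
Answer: -1942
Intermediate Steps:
T = 52 (T = 2 + 50 = 52)
-1502 - v*(-44 + T) = -1502 - 55*(-44 + 52) = -1502 - 55*8 = -1502 - 1*440 = -1502 - 440 = -1942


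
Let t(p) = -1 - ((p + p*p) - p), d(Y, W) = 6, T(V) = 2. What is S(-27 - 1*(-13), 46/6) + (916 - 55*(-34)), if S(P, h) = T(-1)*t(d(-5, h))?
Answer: 2712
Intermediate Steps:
t(p) = -1 - p² (t(p) = -1 - ((p + p²) - p) = -1 - p²)
S(P, h) = -74 (S(P, h) = 2*(-1 - 1*6²) = 2*(-1 - 1*36) = 2*(-1 - 36) = 2*(-37) = -74)
S(-27 - 1*(-13), 46/6) + (916 - 55*(-34)) = -74 + (916 - 55*(-34)) = -74 + (916 + 1870) = -74 + 2786 = 2712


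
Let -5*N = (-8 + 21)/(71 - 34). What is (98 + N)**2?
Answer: 328225689/34225 ≈ 9590.2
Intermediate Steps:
N = -13/185 (N = -(-8 + 21)/(5*(71 - 34)) = -13/(5*37) = -1/5*13/37 = -13/185 ≈ -0.070270)
(98 + N)**2 = (98 - 13/185)**2 = (18117/185)**2 = 328225689/34225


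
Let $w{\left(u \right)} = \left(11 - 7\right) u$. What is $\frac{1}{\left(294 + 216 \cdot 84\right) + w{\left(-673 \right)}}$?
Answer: $\frac{1}{15746} \approx 6.3508 \cdot 10^{-5}$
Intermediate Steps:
$w{\left(u \right)} = 4 u$
$\frac{1}{\left(294 + 216 \cdot 84\right) + w{\left(-673 \right)}} = \frac{1}{\left(294 + 216 \cdot 84\right) + 4 \left(-673\right)} = \frac{1}{\left(294 + 18144\right) - 2692} = \frac{1}{18438 - 2692} = \frac{1}{15746}$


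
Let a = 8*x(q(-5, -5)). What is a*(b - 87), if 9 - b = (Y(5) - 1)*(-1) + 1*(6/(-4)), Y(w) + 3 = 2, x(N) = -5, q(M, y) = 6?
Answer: 3140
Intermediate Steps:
Y(w) = -1 (Y(w) = -3 + 2 = -1)
b = 17/2 (b = 9 - ((-1 - 1)*(-1) + 1*(6/(-4))) = 9 - (-2*(-1) + 1*(6*(-¼))) = 9 - (2 + 1*(-3/2)) = 9 - (2 - 3/2) = 9 - 1*½ = 9 - ½ = 17/2 ≈ 8.5000)
a = -40 (a = 8*(-5) = -40)
a*(b - 87) = -40*(17/2 - 87) = -40*(-157/2) = 3140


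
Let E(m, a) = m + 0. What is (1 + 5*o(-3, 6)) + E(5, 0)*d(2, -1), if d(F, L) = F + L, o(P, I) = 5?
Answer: 31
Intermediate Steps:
E(m, a) = m
(1 + 5*o(-3, 6)) + E(5, 0)*d(2, -1) = (1 + 5*5) + 5*(2 - 1) = (1 + 25) + 5*1 = 26 + 5 = 31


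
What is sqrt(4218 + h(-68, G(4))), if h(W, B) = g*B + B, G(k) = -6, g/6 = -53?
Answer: 6*sqrt(170) ≈ 78.230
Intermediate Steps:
g = -318 (g = 6*(-53) = -318)
h(W, B) = -317*B (h(W, B) = -318*B + B = -317*B)
sqrt(4218 + h(-68, G(4))) = sqrt(4218 - 317*(-6)) = sqrt(4218 + 1902) = sqrt(6120) = 6*sqrt(170)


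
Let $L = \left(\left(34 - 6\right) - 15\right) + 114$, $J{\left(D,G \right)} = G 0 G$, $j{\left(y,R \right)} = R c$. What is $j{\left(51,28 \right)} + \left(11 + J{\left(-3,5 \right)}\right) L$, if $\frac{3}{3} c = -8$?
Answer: $1173$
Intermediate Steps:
$c = -8$
$j{\left(y,R \right)} = - 8 R$ ($j{\left(y,R \right)} = R \left(-8\right) = - 8 R$)
$J{\left(D,G \right)} = 0$ ($J{\left(D,G \right)} = 0 G = 0$)
$L = 127$ ($L = \left(28 - 15\right) + 114 = 13 + 114 = 127$)
$j{\left(51,28 \right)} + \left(11 + J{\left(-3,5 \right)}\right) L = \left(-8\right) 28 + \left(11 + 0\right) 127 = -224 + 11 \cdot 127 = -224 + 1397 = 1173$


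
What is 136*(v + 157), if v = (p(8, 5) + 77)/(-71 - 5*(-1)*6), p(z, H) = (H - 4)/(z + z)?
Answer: 1729903/82 ≈ 21096.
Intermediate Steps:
p(z, H) = (-4 + H)/(2*z) (p(z, H) = (-4 + H)/((2*z)) = (-4 + H)*(1/(2*z)) = (-4 + H)/(2*z))
v = -1233/656 (v = ((½)*(-4 + 5)/8 + 77)/(-71 - 5*(-1)*6) = ((½)*(⅛)*1 + 77)/(-71 + 5*6) = (1/16 + 77)/(-71 + 30) = (1233/16)/(-41) = (1233/16)*(-1/41) = -1233/656 ≈ -1.8796)
136*(v + 157) = 136*(-1233/656 + 157) = 136*(101759/656) = 1729903/82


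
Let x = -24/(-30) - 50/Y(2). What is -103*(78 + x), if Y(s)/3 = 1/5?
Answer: 7004/15 ≈ 466.93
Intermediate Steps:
Y(s) = ⅗ (Y(s) = 3/5 = 3*(⅕) = ⅗)
x = -1238/15 (x = -24/(-30) - 50/⅗ = -24*(-1/30) - 50*5/3 = ⅘ - 250/3 = -1238/15 ≈ -82.533)
-103*(78 + x) = -103*(78 - 1238/15) = -103*(-68/15) = 7004/15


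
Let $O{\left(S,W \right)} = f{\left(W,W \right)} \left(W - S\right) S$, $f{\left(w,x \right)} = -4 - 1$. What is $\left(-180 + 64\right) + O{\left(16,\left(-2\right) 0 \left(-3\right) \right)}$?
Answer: $1164$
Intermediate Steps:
$f{\left(w,x \right)} = -5$ ($f{\left(w,x \right)} = -4 - 1 = -5$)
$O{\left(S,W \right)} = S \left(- 5 W + 5 S\right)$ ($O{\left(S,W \right)} = - 5 \left(W - S\right) S = \left(- 5 W + 5 S\right) S = S \left(- 5 W + 5 S\right)$)
$\left(-180 + 64\right) + O{\left(16,\left(-2\right) 0 \left(-3\right) \right)} = \left(-180 + 64\right) + 5 \cdot 16 \left(16 - \left(-2\right) 0 \left(-3\right)\right) = -116 + 5 \cdot 16 \left(16 - 0 \left(-3\right)\right) = -116 + 5 \cdot 16 \left(16 - 0\right) = -116 + 5 \cdot 16 \left(16 + 0\right) = -116 + 5 \cdot 16 \cdot 16 = -116 + 1280 = 1164$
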